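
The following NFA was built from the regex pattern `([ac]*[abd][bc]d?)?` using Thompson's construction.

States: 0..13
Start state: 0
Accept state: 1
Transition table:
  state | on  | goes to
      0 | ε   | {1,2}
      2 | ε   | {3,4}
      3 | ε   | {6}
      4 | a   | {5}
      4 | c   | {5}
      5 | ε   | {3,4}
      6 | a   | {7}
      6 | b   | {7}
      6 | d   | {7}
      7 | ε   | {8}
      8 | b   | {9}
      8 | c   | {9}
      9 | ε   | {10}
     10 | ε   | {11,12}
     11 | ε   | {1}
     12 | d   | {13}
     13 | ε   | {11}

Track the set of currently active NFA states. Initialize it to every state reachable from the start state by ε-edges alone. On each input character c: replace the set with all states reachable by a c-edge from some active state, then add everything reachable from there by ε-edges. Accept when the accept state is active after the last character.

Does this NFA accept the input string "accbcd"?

start: ε-closure({0}) = {0,1,2,3,4,6}
'a' @ 1: {3,4,5,6,7,8}
'c' @ 2: {1,3,4,5,6,9,10,11,12}  [accepting]
'c' @ 3: {3,4,5,6}
'b' @ 4: {7,8}
'c' @ 5: {1,9,10,11,12}  [accepting]
'd' @ 6: {1,11,13}  [accepting]
final: {1,11,13}; accept 1 in set

Answer: ACCEPT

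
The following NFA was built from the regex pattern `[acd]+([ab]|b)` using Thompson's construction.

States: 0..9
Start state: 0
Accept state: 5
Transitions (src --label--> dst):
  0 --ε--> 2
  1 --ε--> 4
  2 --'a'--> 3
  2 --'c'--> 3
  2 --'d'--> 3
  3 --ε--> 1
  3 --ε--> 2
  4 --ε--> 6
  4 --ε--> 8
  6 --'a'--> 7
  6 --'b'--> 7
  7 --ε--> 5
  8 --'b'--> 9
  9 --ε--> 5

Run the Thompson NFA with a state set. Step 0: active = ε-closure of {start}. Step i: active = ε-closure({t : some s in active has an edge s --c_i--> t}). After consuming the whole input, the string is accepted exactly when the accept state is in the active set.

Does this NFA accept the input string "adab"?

Answer: ACCEPT

Derivation:
initial (ε-close {0}): {0,2}
'a' @ 1: {1,2,3,4,6,8}
'd' @ 2: {1,2,3,4,6,8}
'a' @ 3: {1,2,3,4,5,6,7,8}  (accept∈set)
'b' @ 4: {5,7,9}  (accept∈set)
end set {5,7,9} — state 5 in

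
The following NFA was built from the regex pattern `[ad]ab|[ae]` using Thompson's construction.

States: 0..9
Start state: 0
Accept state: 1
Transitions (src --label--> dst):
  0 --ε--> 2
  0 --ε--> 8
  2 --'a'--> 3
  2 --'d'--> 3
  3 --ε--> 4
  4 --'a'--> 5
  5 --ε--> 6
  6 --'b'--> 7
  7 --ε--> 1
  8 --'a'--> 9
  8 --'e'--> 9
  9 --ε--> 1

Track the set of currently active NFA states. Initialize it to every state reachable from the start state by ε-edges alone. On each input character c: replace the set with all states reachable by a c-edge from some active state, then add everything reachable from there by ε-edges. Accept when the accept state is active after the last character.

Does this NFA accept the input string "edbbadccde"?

Answer: REJECT

Steps:
S₀ = ε-closure({0}) = {0,2,8}
'e' @ 1: {1,9}  ✓accept
'd' @ 2: {}  — dead — no transitions
rest 'bbadccde' ignored (set empty)
end set {} — state 1 not in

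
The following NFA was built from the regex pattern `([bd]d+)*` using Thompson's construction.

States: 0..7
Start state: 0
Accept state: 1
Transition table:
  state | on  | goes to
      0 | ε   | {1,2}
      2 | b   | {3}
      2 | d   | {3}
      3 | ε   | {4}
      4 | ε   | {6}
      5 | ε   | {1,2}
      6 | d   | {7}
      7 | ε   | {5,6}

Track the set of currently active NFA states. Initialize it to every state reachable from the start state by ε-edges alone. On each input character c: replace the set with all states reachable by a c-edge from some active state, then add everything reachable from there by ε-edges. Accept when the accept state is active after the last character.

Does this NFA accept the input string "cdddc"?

Answer: REJECT

Derivation:
initial (ε-close {0}): {0,1,2}
'c' @ 1: {}  — dead — no transitions
rest 'dddc' ignored (set empty)
end set {} — state 1 not in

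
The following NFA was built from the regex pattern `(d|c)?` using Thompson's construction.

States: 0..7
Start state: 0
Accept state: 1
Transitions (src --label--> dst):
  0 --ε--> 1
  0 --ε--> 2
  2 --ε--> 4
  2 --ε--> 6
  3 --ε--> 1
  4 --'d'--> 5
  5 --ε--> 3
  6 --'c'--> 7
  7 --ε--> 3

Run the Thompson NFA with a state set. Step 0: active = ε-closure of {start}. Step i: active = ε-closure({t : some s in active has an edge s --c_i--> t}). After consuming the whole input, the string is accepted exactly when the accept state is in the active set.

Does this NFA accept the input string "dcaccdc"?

initial (ε-close {0}): {0,1,2,4,6}
'd' @ 1: {1,3,5}  ✓accept
'c' @ 2: {}  — no active states
rest 'accdc' ignored (set empty)
end set {} — state 1 not in

Answer: REJECT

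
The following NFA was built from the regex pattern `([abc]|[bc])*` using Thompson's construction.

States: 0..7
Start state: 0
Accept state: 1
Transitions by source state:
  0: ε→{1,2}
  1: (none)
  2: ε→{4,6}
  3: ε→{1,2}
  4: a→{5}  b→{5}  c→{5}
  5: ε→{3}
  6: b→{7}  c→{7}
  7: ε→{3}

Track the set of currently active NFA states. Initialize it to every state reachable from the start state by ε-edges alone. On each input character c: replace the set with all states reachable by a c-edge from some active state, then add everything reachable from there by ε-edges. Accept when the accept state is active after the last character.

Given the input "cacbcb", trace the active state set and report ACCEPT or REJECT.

Answer: ACCEPT

Derivation:
S₀ = ε-closure({0}) = {0,1,2,4,6}
'c' @ 1: {1,2,3,4,5,6,7}  [accepting]
'a' @ 2: {1,2,3,4,5,6}  [accepting]
'c' @ 3: {1,2,3,4,5,6,7}  [accepting]
'b' @ 4: {1,2,3,4,5,6,7}  [accepting]
'c' @ 5: {1,2,3,4,5,6,7}  [accepting]
'b' @ 6: {1,2,3,4,5,6,7}  [accepting]
after full input: {1,2,3,4,5,6,7}  (accept=1 in)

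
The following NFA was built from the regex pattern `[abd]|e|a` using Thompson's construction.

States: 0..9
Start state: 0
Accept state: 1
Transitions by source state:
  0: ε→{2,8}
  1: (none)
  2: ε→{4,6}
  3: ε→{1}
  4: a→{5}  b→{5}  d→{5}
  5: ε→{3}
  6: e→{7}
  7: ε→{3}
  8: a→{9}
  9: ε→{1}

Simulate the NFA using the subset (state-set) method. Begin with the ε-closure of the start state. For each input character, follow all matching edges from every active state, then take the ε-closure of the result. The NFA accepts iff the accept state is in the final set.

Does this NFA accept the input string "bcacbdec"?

initial (ε-close {0}): {0,2,4,6,8}
'b' @ 1: {1,3,5}  [accepting]
'c' @ 2: {}  — dead — no transitions
rest 'acbdec' ignored (set empty)
end set {} — state 1 not in

Answer: REJECT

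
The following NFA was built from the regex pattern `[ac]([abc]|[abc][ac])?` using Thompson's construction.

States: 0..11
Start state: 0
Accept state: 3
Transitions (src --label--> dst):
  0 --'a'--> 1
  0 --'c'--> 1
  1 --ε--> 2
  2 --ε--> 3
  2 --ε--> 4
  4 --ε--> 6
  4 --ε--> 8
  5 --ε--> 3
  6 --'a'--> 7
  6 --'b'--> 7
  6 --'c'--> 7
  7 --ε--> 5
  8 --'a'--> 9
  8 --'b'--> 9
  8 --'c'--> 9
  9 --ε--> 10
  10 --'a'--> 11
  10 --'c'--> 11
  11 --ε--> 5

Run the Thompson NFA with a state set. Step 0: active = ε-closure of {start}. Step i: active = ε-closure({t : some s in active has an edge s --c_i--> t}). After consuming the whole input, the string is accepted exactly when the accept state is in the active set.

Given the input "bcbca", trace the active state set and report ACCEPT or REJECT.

S₀ = ε-closure({0}) = {0}
'b' @ 1: {}  — state set empty
rest 'cbca' ignored (set empty)
end set {} — state 3 not in

Answer: REJECT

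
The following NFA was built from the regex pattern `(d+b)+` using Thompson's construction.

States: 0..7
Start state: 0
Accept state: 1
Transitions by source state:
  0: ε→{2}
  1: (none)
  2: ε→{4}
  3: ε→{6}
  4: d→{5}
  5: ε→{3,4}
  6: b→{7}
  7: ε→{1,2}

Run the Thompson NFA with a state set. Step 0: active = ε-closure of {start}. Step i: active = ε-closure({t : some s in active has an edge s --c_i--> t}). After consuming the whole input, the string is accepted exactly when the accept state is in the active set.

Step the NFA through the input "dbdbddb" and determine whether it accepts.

start: ε-closure({0}) = {0,2,4}
'd' @ 1: {3,4,5,6}
'b' @ 2: {1,2,4,7}  ✓accept
'd' @ 3: {3,4,5,6}
'b' @ 4: {1,2,4,7}  ✓accept
'd' @ 5: {3,4,5,6}
'd' @ 6: {3,4,5,6}
'b' @ 7: {1,2,4,7}  ✓accept
final: {1,2,4,7}; accept 1 in set

Answer: ACCEPT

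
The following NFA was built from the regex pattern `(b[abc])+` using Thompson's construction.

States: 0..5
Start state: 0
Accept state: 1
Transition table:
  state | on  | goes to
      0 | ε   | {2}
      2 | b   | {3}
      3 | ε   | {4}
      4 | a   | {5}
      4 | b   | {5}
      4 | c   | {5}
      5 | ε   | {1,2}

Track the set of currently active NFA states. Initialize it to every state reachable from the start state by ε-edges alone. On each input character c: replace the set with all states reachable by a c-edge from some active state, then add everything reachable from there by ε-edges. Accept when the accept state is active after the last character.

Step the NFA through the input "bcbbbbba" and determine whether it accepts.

S₀ = ε-closure({0}) = {0,2}
'b' @ 1: {3,4}
'c' @ 2: {1,2,5}  [accepting]
'b' @ 3: {3,4}
'b' @ 4: {1,2,5}  [accepting]
'b' @ 5: {3,4}
'b' @ 6: {1,2,5}  [accepting]
'b' @ 7: {3,4}
'a' @ 8: {1,2,5}  [accepting]
after full input: {1,2,5}  (accept=1 in)

Answer: ACCEPT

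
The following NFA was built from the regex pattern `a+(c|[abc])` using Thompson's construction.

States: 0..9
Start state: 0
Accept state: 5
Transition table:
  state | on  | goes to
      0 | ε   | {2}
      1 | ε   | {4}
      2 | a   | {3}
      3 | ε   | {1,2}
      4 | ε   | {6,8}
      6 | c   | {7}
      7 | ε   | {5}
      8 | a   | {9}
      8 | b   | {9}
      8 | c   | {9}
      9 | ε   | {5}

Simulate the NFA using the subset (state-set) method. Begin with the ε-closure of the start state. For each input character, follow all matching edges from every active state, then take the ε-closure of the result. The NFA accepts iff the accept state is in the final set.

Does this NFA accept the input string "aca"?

Answer: REJECT

Steps:
start: ε-closure({0}) = {0,2}
'a' @ 1: {1,2,3,4,6,8}
'c' @ 2: {5,7,9}  (accept∈set)
'a' @ 3: {}  — no active states
end set {} — state 5 not in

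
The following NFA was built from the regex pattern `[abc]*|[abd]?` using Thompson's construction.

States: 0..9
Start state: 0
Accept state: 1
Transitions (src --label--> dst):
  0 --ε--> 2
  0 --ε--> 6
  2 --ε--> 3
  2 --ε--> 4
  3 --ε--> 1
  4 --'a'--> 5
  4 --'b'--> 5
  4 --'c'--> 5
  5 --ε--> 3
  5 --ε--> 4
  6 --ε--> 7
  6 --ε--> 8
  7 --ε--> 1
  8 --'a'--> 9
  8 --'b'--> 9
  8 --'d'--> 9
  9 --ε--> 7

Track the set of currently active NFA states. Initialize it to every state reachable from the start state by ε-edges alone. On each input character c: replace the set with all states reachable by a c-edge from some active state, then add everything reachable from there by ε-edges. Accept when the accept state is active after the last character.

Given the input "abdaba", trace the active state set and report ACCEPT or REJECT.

start: ε-closure({0}) = {0,1,2,3,4,6,7,8}
'a' @ 1: {1,3,4,5,7,9}  ✓accept
'b' @ 2: {1,3,4,5}  ✓accept
'd' @ 3: {}  — no active states
rest 'aba' ignored (set empty)
final: {}; accept 1 not in set

Answer: REJECT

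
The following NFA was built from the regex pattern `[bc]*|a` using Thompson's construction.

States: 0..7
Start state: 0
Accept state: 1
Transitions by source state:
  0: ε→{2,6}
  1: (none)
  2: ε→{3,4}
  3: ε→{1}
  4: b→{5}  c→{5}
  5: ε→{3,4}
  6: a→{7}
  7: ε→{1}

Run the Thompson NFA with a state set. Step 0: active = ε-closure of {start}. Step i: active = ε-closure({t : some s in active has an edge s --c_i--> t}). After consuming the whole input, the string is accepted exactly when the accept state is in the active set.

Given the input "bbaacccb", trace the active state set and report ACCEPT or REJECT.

Answer: REJECT

Derivation:
initial (ε-close {0}): {0,1,2,3,4,6}
'b' @ 1: {1,3,4,5}  (accept∈set)
'b' @ 2: {1,3,4,5}  (accept∈set)
'a' @ 3: {}  — no active states
rest 'acccb' ignored (set empty)
after full input: {}  (accept=1 not in)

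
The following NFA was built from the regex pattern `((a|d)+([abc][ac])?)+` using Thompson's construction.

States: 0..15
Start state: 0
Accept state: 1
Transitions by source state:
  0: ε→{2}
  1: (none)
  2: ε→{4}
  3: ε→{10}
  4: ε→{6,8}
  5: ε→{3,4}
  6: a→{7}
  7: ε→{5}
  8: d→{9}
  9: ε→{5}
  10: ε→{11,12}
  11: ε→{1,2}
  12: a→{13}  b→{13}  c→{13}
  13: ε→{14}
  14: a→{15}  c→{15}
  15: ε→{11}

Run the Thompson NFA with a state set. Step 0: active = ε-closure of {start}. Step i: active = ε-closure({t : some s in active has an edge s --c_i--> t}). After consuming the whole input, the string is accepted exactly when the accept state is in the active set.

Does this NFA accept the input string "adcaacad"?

S₀ = ε-closure({0}) = {0,2,4,6,8}
'a' @ 1: {1,2,3,4,5,6,7,8,10,11,12}  ✓accept
'd' @ 2: {1,2,3,4,5,6,8,9,10,11,12}  ✓accept
'c' @ 3: {13,14}
'a' @ 4: {1,2,4,6,8,11,15}  ✓accept
'a' @ 5: {1,2,3,4,5,6,7,8,10,11,12}  ✓accept
'c' @ 6: {13,14}
'a' @ 7: {1,2,4,6,8,11,15}  ✓accept
'd' @ 8: {1,2,3,4,5,6,8,9,10,11,12}  ✓accept
after full input: {1,2,3,4,5,6,8,9,10,11,12}  (accept=1 in)

Answer: ACCEPT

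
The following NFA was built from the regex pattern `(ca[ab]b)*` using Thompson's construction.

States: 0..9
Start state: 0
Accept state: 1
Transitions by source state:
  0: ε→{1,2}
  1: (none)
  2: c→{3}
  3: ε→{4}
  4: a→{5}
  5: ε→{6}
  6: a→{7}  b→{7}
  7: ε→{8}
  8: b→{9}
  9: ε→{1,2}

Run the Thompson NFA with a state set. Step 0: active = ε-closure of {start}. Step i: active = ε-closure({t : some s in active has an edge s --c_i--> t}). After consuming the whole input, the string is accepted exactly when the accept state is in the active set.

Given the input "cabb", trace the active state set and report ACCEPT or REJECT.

initial (ε-close {0}): {0,1,2}
'c' @ 1: {3,4}
'a' @ 2: {5,6}
'b' @ 3: {7,8}
'b' @ 4: {1,2,9}  ✓accept
final: {1,2,9}; accept 1 in set

Answer: ACCEPT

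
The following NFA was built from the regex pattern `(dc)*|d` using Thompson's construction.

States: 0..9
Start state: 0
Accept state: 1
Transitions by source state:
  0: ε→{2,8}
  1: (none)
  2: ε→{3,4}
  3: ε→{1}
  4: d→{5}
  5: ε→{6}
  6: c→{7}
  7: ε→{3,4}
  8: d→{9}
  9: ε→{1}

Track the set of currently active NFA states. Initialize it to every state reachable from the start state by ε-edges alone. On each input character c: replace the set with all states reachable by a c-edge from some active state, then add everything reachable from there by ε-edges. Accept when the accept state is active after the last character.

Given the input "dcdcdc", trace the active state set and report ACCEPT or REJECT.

Answer: ACCEPT

Derivation:
start: ε-closure({0}) = {0,1,2,3,4,8}
'd' @ 1: {1,5,6,9}  ✓accept
'c' @ 2: {1,3,4,7}  ✓accept
'd' @ 3: {5,6}
'c' @ 4: {1,3,4,7}  ✓accept
'd' @ 5: {5,6}
'c' @ 6: {1,3,4,7}  ✓accept
final: {1,3,4,7}; accept 1 in set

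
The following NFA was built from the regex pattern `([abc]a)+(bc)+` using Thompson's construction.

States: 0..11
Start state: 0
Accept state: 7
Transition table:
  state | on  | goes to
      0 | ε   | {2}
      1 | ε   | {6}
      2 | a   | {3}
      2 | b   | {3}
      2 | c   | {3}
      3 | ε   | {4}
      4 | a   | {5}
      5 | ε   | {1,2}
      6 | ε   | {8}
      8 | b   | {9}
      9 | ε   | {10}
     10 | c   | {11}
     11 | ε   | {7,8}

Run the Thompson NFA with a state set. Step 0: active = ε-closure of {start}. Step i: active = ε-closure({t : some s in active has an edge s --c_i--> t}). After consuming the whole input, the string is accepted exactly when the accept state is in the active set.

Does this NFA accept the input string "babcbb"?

Answer: REJECT

Steps:
initial (ε-close {0}): {0,2}
'b' @ 1: {3,4}
'a' @ 2: {1,2,5,6,8}
'b' @ 3: {3,4,9,10}
'c' @ 4: {7,8,11}  [accepting]
'b' @ 5: {9,10}
'b' @ 6: {}  — state set empty
end set {} — state 7 not in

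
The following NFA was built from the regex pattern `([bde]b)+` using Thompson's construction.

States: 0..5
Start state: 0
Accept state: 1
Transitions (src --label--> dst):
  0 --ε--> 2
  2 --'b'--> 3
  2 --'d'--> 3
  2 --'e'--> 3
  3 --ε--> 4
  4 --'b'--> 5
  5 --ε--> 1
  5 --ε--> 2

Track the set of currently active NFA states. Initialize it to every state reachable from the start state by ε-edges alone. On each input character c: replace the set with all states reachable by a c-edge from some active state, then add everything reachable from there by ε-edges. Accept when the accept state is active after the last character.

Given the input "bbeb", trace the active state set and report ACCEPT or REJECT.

initial (ε-close {0}): {0,2}
'b' @ 1: {3,4}
'b' @ 2: {1,2,5}  (accept∈set)
'e' @ 3: {3,4}
'b' @ 4: {1,2,5}  (accept∈set)
end set {1,2,5} — state 1 in

Answer: ACCEPT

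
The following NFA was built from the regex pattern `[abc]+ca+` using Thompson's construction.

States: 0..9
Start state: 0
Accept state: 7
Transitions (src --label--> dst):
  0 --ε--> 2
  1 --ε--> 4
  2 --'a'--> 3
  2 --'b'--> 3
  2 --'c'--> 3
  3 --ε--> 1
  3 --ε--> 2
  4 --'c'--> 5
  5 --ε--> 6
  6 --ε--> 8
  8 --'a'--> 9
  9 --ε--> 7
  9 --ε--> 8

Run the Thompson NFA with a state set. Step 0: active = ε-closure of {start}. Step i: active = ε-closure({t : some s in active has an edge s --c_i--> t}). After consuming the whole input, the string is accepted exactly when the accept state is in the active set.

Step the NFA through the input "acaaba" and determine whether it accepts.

S₀ = ε-closure({0}) = {0,2}
'a' @ 1: {1,2,3,4}
'c' @ 2: {1,2,3,4,5,6,8}
'a' @ 3: {1,2,3,4,7,8,9}  ✓accept
'a' @ 4: {1,2,3,4,7,8,9}  ✓accept
'b' @ 5: {1,2,3,4}
'a' @ 6: {1,2,3,4}
final: {1,2,3,4}; accept 7 not in set

Answer: REJECT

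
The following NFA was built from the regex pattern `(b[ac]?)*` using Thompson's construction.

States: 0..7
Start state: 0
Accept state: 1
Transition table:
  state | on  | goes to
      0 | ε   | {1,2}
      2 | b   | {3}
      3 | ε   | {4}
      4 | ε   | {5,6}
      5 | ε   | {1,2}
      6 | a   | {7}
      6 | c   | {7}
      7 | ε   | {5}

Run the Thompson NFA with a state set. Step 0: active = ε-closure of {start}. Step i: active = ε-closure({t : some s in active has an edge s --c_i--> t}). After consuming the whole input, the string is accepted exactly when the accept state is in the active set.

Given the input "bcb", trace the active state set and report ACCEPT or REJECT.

Answer: ACCEPT

Steps:
initial (ε-close {0}): {0,1,2}
'b' @ 1: {1,2,3,4,5,6}  (accept∈set)
'c' @ 2: {1,2,5,7}  (accept∈set)
'b' @ 3: {1,2,3,4,5,6}  (accept∈set)
after full input: {1,2,3,4,5,6}  (accept=1 in)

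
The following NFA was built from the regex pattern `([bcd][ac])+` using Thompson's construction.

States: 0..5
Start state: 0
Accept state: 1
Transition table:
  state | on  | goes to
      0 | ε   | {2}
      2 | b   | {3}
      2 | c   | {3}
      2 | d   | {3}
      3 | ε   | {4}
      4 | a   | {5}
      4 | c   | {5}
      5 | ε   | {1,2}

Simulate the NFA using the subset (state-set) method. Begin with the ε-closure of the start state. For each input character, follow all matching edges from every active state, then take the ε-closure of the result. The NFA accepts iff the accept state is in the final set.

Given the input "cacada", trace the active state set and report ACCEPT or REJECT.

Answer: ACCEPT

Steps:
S₀ = ε-closure({0}) = {0,2}
'c' @ 1: {3,4}
'a' @ 2: {1,2,5}  (accept∈set)
'c' @ 3: {3,4}
'a' @ 4: {1,2,5}  (accept∈set)
'd' @ 5: {3,4}
'a' @ 6: {1,2,5}  (accept∈set)
after full input: {1,2,5}  (accept=1 in)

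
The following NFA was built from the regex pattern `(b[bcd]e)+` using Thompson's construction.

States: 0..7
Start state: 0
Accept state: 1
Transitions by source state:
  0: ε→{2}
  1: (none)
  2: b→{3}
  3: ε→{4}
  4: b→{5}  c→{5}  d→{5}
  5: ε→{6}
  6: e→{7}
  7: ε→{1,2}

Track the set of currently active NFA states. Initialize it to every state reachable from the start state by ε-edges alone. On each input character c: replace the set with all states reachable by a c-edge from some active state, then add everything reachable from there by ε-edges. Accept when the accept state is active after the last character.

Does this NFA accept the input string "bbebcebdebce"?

initial (ε-close {0}): {0,2}
'b' @ 1: {3,4}
'b' @ 2: {5,6}
'e' @ 3: {1,2,7}  (accept∈set)
'b' @ 4: {3,4}
'c' @ 5: {5,6}
'e' @ 6: {1,2,7}  (accept∈set)
'b' @ 7: {3,4}
'd' @ 8: {5,6}
'e' @ 9: {1,2,7}  (accept∈set)
'b' @ 10: {3,4}
'c' @ 11: {5,6}
'e' @ 12: {1,2,7}  (accept∈set)
after full input: {1,2,7}  (accept=1 in)

Answer: ACCEPT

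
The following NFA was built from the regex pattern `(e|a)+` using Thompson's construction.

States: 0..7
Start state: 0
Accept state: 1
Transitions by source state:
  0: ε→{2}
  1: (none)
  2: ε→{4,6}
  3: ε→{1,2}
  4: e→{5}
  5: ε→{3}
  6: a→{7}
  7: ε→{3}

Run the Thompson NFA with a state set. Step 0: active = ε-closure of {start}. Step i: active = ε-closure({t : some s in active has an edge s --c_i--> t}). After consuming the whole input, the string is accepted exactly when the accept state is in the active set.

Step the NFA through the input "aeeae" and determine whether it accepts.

initial (ε-close {0}): {0,2,4,6}
'a' @ 1: {1,2,3,4,6,7}  (accept∈set)
'e' @ 2: {1,2,3,4,5,6}  (accept∈set)
'e' @ 3: {1,2,3,4,5,6}  (accept∈set)
'a' @ 4: {1,2,3,4,6,7}  (accept∈set)
'e' @ 5: {1,2,3,4,5,6}  (accept∈set)
final: {1,2,3,4,5,6}; accept 1 in set

Answer: ACCEPT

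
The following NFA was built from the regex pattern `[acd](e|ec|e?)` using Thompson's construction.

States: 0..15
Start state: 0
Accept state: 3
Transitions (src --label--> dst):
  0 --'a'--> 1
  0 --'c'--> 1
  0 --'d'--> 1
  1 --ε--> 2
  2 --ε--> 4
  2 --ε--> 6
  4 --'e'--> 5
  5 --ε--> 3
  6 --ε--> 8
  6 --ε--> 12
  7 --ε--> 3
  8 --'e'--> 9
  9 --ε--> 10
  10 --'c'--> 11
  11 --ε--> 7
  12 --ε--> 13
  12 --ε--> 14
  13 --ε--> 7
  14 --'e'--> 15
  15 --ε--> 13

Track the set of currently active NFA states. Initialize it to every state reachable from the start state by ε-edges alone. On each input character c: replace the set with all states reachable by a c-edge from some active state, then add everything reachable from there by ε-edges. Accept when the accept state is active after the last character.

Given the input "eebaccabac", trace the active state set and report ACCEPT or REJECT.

Answer: REJECT

Trace:
S₀ = ε-closure({0}) = {0}
'e' @ 1: {}  — state set empty
rest 'ebaccabac' ignored (set empty)
end set {} — state 3 not in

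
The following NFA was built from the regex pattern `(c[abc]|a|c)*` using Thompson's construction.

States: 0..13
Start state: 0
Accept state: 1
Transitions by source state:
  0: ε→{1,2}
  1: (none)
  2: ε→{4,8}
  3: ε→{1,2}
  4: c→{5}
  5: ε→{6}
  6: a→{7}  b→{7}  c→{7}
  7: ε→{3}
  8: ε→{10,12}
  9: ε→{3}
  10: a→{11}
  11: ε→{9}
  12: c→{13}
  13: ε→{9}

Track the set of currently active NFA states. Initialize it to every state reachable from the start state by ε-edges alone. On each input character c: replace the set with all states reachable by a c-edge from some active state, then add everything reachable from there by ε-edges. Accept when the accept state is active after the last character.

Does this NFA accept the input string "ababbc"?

initial (ε-close {0}): {0,1,2,4,8,10,12}
'a' @ 1: {1,2,3,4,8,9,10,11,12}  (accept∈set)
'b' @ 2: {}  — no active states
rest 'abbc' ignored (set empty)
final: {}; accept 1 not in set

Answer: REJECT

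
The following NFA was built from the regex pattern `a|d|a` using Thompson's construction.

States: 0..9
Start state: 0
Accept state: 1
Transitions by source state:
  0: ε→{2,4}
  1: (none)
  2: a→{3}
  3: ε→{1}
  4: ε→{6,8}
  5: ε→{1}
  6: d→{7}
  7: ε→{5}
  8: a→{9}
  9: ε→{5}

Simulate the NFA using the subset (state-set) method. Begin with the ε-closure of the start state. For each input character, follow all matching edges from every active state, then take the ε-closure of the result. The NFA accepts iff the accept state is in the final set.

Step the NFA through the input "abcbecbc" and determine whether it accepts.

start: ε-closure({0}) = {0,2,4,6,8}
'a' @ 1: {1,3,5,9}  [accepting]
'b' @ 2: {}  — no active states
rest 'cbecbc' ignored (set empty)
final: {}; accept 1 not in set

Answer: REJECT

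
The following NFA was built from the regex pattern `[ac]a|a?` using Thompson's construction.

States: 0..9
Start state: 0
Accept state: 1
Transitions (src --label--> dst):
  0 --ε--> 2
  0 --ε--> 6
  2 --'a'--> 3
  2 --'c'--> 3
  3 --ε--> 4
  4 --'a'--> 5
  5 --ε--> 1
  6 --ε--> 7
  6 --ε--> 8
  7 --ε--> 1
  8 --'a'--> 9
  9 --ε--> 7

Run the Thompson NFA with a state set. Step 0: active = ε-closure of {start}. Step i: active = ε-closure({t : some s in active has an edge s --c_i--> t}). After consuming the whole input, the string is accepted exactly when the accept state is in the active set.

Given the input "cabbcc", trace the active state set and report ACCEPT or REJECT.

S₀ = ε-closure({0}) = {0,1,2,6,7,8}
'c' @ 1: {3,4}
'a' @ 2: {1,5}  (accept∈set)
'b' @ 3: {}  — state set empty
rest 'bcc' ignored (set empty)
end set {} — state 1 not in

Answer: REJECT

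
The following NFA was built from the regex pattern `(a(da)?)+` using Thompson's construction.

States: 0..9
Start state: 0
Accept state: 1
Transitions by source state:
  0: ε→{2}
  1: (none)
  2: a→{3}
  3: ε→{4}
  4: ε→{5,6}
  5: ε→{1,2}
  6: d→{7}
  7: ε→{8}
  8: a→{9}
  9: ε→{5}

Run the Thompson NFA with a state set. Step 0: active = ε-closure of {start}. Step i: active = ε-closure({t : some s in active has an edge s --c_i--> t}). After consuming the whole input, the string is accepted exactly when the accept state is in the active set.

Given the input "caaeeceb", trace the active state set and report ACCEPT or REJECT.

Answer: REJECT

Derivation:
initial (ε-close {0}): {0,2}
'c' @ 1: {}  — dead — no transitions
rest 'aaeeceb' ignored (set empty)
after full input: {}  (accept=1 not in)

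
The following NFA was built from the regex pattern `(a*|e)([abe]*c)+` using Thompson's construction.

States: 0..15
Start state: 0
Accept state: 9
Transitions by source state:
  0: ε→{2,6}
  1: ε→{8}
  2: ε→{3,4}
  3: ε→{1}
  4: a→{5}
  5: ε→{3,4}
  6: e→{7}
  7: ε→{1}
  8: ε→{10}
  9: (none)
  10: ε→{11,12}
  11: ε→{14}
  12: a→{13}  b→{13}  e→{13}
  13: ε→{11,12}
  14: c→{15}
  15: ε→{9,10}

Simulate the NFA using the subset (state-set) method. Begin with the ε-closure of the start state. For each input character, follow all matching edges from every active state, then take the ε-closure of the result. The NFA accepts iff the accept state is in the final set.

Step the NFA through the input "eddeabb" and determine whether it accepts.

Answer: REJECT

Trace:
initial (ε-close {0}): {0,1,2,3,4,6,8,10,11,12,14}
'e' @ 1: {1,7,8,10,11,12,13,14}
'd' @ 2: {}  — state set empty
rest 'deabb' ignored (set empty)
after full input: {}  (accept=9 not in)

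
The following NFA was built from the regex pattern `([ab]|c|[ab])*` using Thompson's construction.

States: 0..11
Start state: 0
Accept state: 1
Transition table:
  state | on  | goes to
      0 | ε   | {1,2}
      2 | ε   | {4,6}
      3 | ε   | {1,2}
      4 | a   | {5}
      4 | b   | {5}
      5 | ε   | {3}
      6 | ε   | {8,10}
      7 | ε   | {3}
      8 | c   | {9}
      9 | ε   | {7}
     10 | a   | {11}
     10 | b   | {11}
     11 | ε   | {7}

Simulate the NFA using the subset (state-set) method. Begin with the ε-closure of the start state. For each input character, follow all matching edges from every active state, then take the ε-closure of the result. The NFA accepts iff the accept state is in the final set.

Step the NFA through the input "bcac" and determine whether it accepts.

Answer: ACCEPT

Trace:
start: ε-closure({0}) = {0,1,2,4,6,8,10}
'b' @ 1: {1,2,3,4,5,6,7,8,10,11}  [accepting]
'c' @ 2: {1,2,3,4,6,7,8,9,10}  [accepting]
'a' @ 3: {1,2,3,4,5,6,7,8,10,11}  [accepting]
'c' @ 4: {1,2,3,4,6,7,8,9,10}  [accepting]
end set {1,2,3,4,6,7,8,9,10} — state 1 in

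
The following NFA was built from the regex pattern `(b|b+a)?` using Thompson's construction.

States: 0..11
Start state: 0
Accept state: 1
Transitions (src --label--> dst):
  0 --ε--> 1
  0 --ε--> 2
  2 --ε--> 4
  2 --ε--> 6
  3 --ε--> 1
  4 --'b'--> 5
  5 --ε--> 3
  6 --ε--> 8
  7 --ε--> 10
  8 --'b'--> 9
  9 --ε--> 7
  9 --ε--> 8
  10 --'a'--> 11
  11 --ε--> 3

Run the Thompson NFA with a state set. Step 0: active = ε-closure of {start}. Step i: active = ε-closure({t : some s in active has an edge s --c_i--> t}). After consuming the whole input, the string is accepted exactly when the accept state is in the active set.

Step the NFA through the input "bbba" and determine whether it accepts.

S₀ = ε-closure({0}) = {0,1,2,4,6,8}
'b' @ 1: {1,3,5,7,8,9,10}  ✓accept
'b' @ 2: {7,8,9,10}
'b' @ 3: {7,8,9,10}
'a' @ 4: {1,3,11}  ✓accept
end set {1,3,11} — state 1 in

Answer: ACCEPT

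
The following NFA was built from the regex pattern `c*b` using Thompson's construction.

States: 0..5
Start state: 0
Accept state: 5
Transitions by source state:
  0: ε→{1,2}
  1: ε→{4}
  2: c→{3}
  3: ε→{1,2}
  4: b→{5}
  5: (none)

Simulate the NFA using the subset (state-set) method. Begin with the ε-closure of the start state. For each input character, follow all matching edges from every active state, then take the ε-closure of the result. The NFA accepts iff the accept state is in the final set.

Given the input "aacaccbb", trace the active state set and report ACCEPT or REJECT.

Answer: REJECT

Derivation:
initial (ε-close {0}): {0,1,2,4}
'a' @ 1: {}  — no active states
rest 'acaccbb' ignored (set empty)
final: {}; accept 5 not in set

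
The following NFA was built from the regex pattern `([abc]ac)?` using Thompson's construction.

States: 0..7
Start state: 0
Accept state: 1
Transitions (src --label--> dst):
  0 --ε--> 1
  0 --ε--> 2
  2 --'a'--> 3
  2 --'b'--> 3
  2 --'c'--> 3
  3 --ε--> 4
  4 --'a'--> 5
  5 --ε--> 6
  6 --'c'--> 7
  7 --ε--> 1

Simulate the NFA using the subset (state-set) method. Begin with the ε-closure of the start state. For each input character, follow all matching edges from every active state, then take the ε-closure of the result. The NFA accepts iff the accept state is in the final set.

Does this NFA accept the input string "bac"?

Answer: ACCEPT

Trace:
start: ε-closure({0}) = {0,1,2}
'b' @ 1: {3,4}
'a' @ 2: {5,6}
'c' @ 3: {1,7}  (accept∈set)
end set {1,7} — state 1 in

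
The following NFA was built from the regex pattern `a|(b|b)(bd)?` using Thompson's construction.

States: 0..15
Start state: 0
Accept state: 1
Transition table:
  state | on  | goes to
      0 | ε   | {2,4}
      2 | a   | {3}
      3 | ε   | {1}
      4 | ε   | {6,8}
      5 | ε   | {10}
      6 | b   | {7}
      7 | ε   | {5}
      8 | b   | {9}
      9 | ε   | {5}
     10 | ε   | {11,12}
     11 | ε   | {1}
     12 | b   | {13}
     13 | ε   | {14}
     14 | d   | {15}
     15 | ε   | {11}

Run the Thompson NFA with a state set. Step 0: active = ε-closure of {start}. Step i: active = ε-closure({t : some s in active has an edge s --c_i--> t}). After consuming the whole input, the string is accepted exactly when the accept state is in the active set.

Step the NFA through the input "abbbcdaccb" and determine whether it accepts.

initial (ε-close {0}): {0,2,4,6,8}
'a' @ 1: {1,3}  ✓accept
'b' @ 2: {}  — dead — no transitions
rest 'bbcdaccb' ignored (set empty)
final: {}; accept 1 not in set

Answer: REJECT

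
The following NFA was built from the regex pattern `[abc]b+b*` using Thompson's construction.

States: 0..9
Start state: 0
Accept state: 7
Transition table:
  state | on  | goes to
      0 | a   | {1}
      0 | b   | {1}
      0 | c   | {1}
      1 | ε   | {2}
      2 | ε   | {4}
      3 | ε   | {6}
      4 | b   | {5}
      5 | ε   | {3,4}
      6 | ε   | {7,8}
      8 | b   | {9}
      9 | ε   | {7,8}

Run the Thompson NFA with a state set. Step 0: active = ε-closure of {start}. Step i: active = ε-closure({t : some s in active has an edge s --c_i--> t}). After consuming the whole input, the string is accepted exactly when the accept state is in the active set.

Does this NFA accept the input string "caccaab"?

Answer: REJECT

Steps:
S₀ = ε-closure({0}) = {0}
'c' @ 1: {1,2,4}
'a' @ 2: {}  — state set empty
rest 'ccaab' ignored (set empty)
final: {}; accept 7 not in set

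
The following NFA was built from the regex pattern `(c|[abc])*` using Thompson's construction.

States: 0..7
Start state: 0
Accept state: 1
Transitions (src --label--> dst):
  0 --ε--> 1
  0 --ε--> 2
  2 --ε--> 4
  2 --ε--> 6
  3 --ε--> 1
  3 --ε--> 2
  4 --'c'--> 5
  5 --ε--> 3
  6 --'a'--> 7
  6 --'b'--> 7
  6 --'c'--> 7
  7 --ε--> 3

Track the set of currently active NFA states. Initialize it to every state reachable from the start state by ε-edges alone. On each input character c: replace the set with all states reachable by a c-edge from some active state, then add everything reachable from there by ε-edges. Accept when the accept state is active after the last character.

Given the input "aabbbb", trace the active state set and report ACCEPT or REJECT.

Answer: ACCEPT

Trace:
S₀ = ε-closure({0}) = {0,1,2,4,6}
'a' @ 1: {1,2,3,4,6,7}  [accepting]
'a' @ 2: {1,2,3,4,6,7}  [accepting]
'b' @ 3: {1,2,3,4,6,7}  [accepting]
'b' @ 4: {1,2,3,4,6,7}  [accepting]
'b' @ 5: {1,2,3,4,6,7}  [accepting]
'b' @ 6: {1,2,3,4,6,7}  [accepting]
end set {1,2,3,4,6,7} — state 1 in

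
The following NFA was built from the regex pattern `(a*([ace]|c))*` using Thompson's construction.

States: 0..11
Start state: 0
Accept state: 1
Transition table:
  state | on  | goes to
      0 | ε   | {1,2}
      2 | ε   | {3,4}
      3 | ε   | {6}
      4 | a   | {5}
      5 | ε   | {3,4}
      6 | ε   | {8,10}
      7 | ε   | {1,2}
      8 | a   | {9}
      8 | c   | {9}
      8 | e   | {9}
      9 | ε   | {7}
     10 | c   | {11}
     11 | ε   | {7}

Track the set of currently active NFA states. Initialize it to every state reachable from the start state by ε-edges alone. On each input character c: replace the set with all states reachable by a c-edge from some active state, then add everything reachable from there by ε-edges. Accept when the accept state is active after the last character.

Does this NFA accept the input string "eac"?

Answer: ACCEPT

Trace:
start: ε-closure({0}) = {0,1,2,3,4,6,8,10}
'e' @ 1: {1,2,3,4,6,7,8,9,10}  (accept∈set)
'a' @ 2: {1,2,3,4,5,6,7,8,9,10}  (accept∈set)
'c' @ 3: {1,2,3,4,6,7,8,9,10,11}  (accept∈set)
final: {1,2,3,4,6,7,8,9,10,11}; accept 1 in set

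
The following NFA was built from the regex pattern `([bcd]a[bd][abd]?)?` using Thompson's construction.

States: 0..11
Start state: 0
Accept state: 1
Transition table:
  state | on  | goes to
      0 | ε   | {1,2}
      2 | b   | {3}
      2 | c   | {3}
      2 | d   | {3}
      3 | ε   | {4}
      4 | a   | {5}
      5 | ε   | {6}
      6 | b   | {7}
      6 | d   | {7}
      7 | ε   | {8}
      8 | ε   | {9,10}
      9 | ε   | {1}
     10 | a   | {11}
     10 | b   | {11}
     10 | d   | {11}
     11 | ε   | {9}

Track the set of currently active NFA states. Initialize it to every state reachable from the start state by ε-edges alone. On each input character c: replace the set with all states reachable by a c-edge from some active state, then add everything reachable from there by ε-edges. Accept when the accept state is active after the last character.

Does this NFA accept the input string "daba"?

Answer: ACCEPT

Derivation:
start: ε-closure({0}) = {0,1,2}
'd' @ 1: {3,4}
'a' @ 2: {5,6}
'b' @ 3: {1,7,8,9,10}  (accept∈set)
'a' @ 4: {1,9,11}  (accept∈set)
final: {1,9,11}; accept 1 in set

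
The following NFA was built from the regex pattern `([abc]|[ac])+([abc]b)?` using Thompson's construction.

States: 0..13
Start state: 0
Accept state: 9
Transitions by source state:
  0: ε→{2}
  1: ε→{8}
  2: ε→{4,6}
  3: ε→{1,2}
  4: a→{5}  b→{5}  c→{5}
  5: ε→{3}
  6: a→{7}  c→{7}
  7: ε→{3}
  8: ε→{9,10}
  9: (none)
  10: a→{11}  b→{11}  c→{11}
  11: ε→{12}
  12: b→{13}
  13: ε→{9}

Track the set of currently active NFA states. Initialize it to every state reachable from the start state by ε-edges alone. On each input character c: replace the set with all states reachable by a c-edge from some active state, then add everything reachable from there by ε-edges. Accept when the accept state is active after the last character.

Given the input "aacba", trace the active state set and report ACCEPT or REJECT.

initial (ε-close {0}): {0,2,4,6}
'a' @ 1: {1,2,3,4,5,6,7,8,9,10}  [accepting]
'a' @ 2: {1,2,3,4,5,6,7,8,9,10,11,12}  [accepting]
'c' @ 3: {1,2,3,4,5,6,7,8,9,10,11,12}  [accepting]
'b' @ 4: {1,2,3,4,5,6,8,9,10,11,12,13}  [accepting]
'a' @ 5: {1,2,3,4,5,6,7,8,9,10,11,12}  [accepting]
after full input: {1,2,3,4,5,6,7,8,9,10,11,12}  (accept=9 in)

Answer: ACCEPT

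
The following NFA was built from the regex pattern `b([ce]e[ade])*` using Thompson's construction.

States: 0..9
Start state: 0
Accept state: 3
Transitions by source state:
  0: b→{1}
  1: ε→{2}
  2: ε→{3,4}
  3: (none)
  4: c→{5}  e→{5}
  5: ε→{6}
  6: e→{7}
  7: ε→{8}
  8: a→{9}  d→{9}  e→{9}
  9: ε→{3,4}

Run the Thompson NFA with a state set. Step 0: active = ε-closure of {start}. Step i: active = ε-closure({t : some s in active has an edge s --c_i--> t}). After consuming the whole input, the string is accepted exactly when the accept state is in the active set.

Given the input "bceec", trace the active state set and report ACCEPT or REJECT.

start: ε-closure({0}) = {0}
'b' @ 1: {1,2,3,4}  (accept∈set)
'c' @ 2: {5,6}
'e' @ 3: {7,8}
'e' @ 4: {3,4,9}  (accept∈set)
'c' @ 5: {5,6}
final: {5,6}; accept 3 not in set

Answer: REJECT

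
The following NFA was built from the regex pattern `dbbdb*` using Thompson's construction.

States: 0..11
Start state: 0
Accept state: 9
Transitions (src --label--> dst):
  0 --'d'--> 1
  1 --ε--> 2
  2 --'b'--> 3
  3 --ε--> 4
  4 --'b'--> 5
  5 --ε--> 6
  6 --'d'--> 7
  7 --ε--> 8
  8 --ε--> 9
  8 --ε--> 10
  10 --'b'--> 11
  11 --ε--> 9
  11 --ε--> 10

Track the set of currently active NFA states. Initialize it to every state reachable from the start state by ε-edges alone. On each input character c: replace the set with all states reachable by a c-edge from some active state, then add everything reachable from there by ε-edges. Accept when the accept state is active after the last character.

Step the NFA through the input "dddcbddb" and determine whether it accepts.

Answer: REJECT

Derivation:
start: ε-closure({0}) = {0}
'd' @ 1: {1,2}
'd' @ 2: {}  — no active states
rest 'dcbddb' ignored (set empty)
final: {}; accept 9 not in set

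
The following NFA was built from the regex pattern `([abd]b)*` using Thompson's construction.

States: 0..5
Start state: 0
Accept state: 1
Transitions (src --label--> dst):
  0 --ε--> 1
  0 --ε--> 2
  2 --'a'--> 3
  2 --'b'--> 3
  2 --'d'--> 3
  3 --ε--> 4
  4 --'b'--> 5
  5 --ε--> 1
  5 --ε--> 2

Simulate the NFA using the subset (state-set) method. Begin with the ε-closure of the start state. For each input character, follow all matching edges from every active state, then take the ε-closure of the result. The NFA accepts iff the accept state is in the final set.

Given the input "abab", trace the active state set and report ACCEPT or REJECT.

Answer: ACCEPT

Trace:
S₀ = ε-closure({0}) = {0,1,2}
'a' @ 1: {3,4}
'b' @ 2: {1,2,5}  (accept∈set)
'a' @ 3: {3,4}
'b' @ 4: {1,2,5}  (accept∈set)
after full input: {1,2,5}  (accept=1 in)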